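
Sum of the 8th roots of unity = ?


The sum of all 8th roots of unity is 0.
Geometric series: (1 - w^8)/(1 - w) = (1-1)/(1-w) = 0 since w^8 = 1, w ≠ 1.
Alternatively: coefficient of z^7 in z^8 - 1 is 0.

0


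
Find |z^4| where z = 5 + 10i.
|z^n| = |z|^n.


|z| = sqrt(25+100) = sqrt(125) = 11.1803
|z^4| = |z|^4 = (sqrt(125))^4 = 125^2 = 15625

|z^4| = 15625


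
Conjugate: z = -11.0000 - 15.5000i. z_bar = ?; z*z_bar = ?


z_bar = -11.0000 + 15.5000i
z*z_bar = (-11)^2 + (-15.5)^2 = 121 + 240.25 = 361.25

z_bar = -11.0000 + 15.5000i, z*z_bar = 361.25


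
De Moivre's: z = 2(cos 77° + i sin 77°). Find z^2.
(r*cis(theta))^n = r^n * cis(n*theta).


r^2 = 2^2 = 4
n*theta = 2*77° = 154° = 154° (mod 360)
a = 4*cos(154°) = -3.5952
b = 4*sin(154°) = 1.7535

4 cis(154°) = -3.5952 + 1.7535i


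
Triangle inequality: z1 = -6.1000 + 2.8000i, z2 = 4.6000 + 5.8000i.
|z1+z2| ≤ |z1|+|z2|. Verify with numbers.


|z1| = sqrt((-6.1)^2 + 2.8^2) = sqrt(45.05) = 6.7119
|z2| = sqrt(4.6^2 + 5.8^2) = sqrt(54.8) = 7.4027
z1+z2 = -1.5000 + 8.6000i
|z1+z2| = sqrt(76.21) = 8.7298
|z1|+|z2| = 6.7119 + 7.4027 = 14.1146

|z1+z2| = 8.7298 ≤ |z1|+|z2| = 14.1146 (verified)


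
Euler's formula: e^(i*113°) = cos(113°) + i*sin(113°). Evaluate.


cos(113°) = -0.3907
sin(113°) = 0.9205

e^(i*113°) = -0.3907 + 0.9205i


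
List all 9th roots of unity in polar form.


The 9th roots of unity are cis(360k/9°) for k=0..8
Angle step = 360/9 = 40°
Primitive root: cis(40°)
Primitive root = 0.7660 + 0.6428i

9 roots at angles: 0°, 40°, 80°, 120°, 160°, 200°, 240°, 280°, 320°


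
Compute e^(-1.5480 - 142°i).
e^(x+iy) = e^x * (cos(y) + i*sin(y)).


e^-1.5480 = 0.21267
cos(-142°) = -0.788
sin(-142°) = -0.6157
Real = 0.21267*(-0.788) = -0.1676
Imag = 0.21267*(-0.6157) = -0.1309

-0.1676 - 0.1309i


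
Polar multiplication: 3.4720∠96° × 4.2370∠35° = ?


r = 3.4720 * 4.2370 = 14.7109
theta = 96° + 35° = 131° = 131° (mod 360)

14.7109 cis(131°)


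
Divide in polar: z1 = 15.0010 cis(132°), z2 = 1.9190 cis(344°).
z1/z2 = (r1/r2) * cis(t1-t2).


r = 15.0010 / 1.9190 = 7.8171
theta = 132° - 344° = -212° = 148° (mod 360)

7.8171 cis(148°)


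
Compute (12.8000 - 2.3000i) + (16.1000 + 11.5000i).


Real: 12.8 + 16.1 = 28.9
Imag: -2.3 + 11.5 = 9.2

28.9000 + 9.2000i


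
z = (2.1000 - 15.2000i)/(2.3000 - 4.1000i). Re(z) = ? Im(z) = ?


Multiply by conjugate: (2.1000 - 15.2000i)(2.3000 + 4.1000i) / (2.3^2 + (-4.1)^2)
Numerator real = 2.1*2.3 - (15.2)*(-4.1) = 67.15
Numerator imag = -15.2*2.3 - 2.1*(-4.1) = -26.35
Denominator = 22.1
Re(z) = 67.15/22.1 = 3.0385
Im(z) = -26.35/22.1 = -1.1923

Re(z) = 3.0385, Im(z) = -1.1923


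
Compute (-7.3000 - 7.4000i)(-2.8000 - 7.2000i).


Real = -7.3*(-2.8) - (-7.4)*(-7.2) = 20.44 - 53.28 = -32.84
Imag = -7.3*(-7.2) - (2.8)*(-7.4) = 52.56 + 20.72 = 73.28

-32.8400 + 73.2800i


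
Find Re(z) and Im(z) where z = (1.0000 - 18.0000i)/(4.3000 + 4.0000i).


Multiply by conjugate: (1.0000 - 18.0000i)(4.3000 - 4.0000i) / (4.3^2 + 4^2)
Numerator real = 1*4.3 - (18)*4 = -67.7
Numerator imag = -18*4.3 - 1*4 = -81.4
Denominator = 34.49
Re(z) = -67.7/34.49 = -1.9629
Im(z) = -81.4/34.49 = -2.3601

Re(z) = -1.9629, Im(z) = -2.3601


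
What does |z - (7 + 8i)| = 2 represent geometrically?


|z - z0| = r is a circle with center z0 and radius r.
Center = (7, 8), radius = 2

Circle with center (7, 8) and radius 2


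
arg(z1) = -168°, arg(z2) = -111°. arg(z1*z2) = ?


arg(z1*z2) = -168° - 111° = -279°
Normalized to (-180°, 180°]: 81°

81°


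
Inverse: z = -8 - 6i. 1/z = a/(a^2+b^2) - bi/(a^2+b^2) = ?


|z|^2 = 64+36 = 100
1/z = (-8 + 6i)/100

1/z = -0.0800 + 0.0600i


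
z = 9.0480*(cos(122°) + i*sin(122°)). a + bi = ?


a = 9.0480*cos(122°) = 9.0480*(-0.52992) = -4.7947
b = 9.0480*sin(122°) = 9.0480*0.848048 = 7.6731

-4.7947 + 7.6731i


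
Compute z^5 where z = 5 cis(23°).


r^5 = 5^5 = 3125
n*theta = 5*23° = 115° = 115° (mod 360)
a = 3125*cos(115°) = -1320.6821
b = 3125*sin(115°) = 2832.2118

3125 cis(115°) = -1320.6821 + 2832.2118i


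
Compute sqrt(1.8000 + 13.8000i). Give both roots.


|z| = sqrt(3.24+190.44) = 13.9169
sqrt((|z|+a)/2) = sqrt((13.9169+1.8)/2) = sqrt(7.8584) = 2.8033
sqrt((|z|-a)/2) = sqrt((13.9169-1.8)/2) = sqrt(6.0584) = 2.4614

±(2.8033 + 2.4614i) i.e. 2.8033 + 2.4614i and -2.8033 - 2.4614i


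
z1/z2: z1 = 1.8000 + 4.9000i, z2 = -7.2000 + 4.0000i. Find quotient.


Conjugate of z2 = -7.2000 - 4.0000i
Numerator: (1.8000 + 4.9000i)(-7.2000 - 4.0000i) = 6.6400 - 42.4800i
Denominator: (-7.2)^2 + 4^2 = 67.84
Result = (6.6400 - 42.4800i)/67.84

0.0979 - 0.6262i


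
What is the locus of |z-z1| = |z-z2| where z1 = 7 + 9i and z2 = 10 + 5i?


Equal distances means the locus is the perpendicular bisector of z1 and z2.
Midpoint = ((7+10)/2, (9+5)/2) = (8.5000, 7.0000)

Perpendicular bisector through (8.5000, 7.0000)


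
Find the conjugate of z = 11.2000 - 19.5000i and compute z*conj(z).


z_bar = 11.2000 + 19.5000i
z*z_bar = 11.2^2 + (-19.5)^2 = 125.44 + 380.25 = 505.69

z_bar = 11.2000 + 19.5000i, z*z_bar = 505.69


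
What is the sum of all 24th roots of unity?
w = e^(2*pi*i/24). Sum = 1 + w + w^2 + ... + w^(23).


The sum of all 24th roots of unity is 0.
Geometric series: (1 - w^24)/(1 - w) = (1-1)/(1-w) = 0 since w^24 = 1, w ≠ 1.
Alternatively: coefficient of z^23 in z^24 - 1 is 0.

0


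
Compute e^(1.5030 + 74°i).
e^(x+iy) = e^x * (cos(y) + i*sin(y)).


e^1.5030 = 4.49515
cos(74°) = 0.27564
sin(74°) = 0.96126
Real = 4.49515*0.27564 = 1.2390
Imag = 4.49515*0.96126 = 4.3210

1.2390 + 4.3210i


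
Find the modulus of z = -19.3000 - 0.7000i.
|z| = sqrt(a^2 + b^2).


|z| = sqrt((-19.3)^2 + (-0.7)^2) = sqrt(372.49 + 0.49) = sqrt(372.98) = 19.3127

|z| = 19.3127


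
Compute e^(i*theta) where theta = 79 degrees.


cos(79°) = 0.1908
sin(79°) = 0.9816

e^(i*79°) = 0.1908 + 0.9816i


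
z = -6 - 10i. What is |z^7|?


|z| = sqrt(36+100) = sqrt(136) = 11.6619
|z^7| = |z|^7 = (sqrt(136))^7 = 136^3 * sqrt(136) = 2515456*sqrt(136)

|z^7| = 2515456*sqrt(136) ≈ 29335005.8592


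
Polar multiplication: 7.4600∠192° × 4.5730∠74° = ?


r = 7.4600 * 4.5730 = 34.1146
theta = 192° + 74° = 266° = 266° (mod 360)

34.1146 cis(266°)


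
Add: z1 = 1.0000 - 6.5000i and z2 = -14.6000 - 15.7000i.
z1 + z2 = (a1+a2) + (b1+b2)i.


Real: 1 - 14.6 = -13.6
Imag: -6.5 - 15.7 = -22.2

-13.6000 - 22.2000i


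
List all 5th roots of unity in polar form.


The 5th roots of unity are cis(360k/5°) for k=0..4
Angle step = 360/5 = 72°
Primitive root: cis(72°)
Primitive root = 0.3090 + 0.9511i

5 roots at angles: 0°, 72°, 144°, 216°, 288°


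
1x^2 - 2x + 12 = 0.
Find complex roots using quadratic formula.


disc = (-2)^2 - 4*1*12 = 4 - 48 = -44
sqrt(|disc|) = sqrt(44) = 6.6332
Real part = 2/(2*1) = 1.0000
Imag part = 6.6332/(2*1) = 3.3166

1.0000 ± 3.3166i


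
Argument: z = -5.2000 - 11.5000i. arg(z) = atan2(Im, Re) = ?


Re = -5.2, Im = -11.5
arg = atan2(-11.5, -5.2) = -114.3312 degrees

arg(z) = -114.3312 degrees


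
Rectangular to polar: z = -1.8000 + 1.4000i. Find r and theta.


r = sqrt(3.24+1.96) = sqrt(5.2) = 2.2804
theta = atan2(1.4, -1.8) = 142.1250 degrees

r = 2.2804, theta = 142.1250 degrees


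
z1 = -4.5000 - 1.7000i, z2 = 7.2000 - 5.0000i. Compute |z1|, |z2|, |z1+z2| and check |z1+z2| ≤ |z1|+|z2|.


|z1| = sqrt((-4.5)^2 + (-1.7)^2) = sqrt(23.14) = 4.8104
|z2| = sqrt(7.2^2 + (-5)^2) = sqrt(76.84) = 8.7658
z1+z2 = 2.7000 - 6.7000i
|z1+z2| = sqrt(52.18) = 7.2236
|z1|+|z2| = 4.8104 + 8.7658 = 13.5762

|z1+z2| = 7.2236 ≤ |z1|+|z2| = 13.5762 (verified)


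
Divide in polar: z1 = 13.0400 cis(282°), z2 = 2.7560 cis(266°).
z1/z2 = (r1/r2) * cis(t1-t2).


r = 13.0400 / 2.7560 = 4.7315
theta = 282° - 266° = 16° = 16° (mod 360)

4.7315 cis(16°)


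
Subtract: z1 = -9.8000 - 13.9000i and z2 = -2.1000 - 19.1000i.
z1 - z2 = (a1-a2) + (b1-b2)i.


Real: -9.8 + 2.1 = -7.7
Imag: -13.9 + 19.1 = 5.2

-7.7000 + 5.2000i


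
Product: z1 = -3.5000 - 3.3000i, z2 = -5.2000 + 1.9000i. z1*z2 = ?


Real = -3.5*(-5.2) - (-3.3)*1.9 = 18.2 - (-6.27) = 24.47
Imag = -3.5*1.9 - (5.2)*(-3.3) = -6.65 + 17.16 = 10.51

24.4700 + 10.5100i


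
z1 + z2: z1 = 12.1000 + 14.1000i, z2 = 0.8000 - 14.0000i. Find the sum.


Real: 12.1 + 0.8 = 12.9
Imag: 14.1 - 14 = 0.1

12.9000 + 0.1000i


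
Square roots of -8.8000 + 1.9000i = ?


|z| = sqrt(77.44+3.61) = 9.0028
sqrt((|z|+a)/2) = sqrt((9.0028+(-8.8))/2) = sqrt(0.1014) = 0.3184
sqrt((|z|-a)/2) = sqrt((9.0028-(-8.8))/2) = sqrt(8.9014) = 2.9835

±(0.3184 + 2.9835i) i.e. 0.3184 + 2.9835i and -0.3184 - 2.9835i


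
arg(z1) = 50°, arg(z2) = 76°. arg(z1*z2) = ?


arg(z1*z2) = 50° + 76° = 126°
Normalized to (-180°, 180°]: 126°

126°


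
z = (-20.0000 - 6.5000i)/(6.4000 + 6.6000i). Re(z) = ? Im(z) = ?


Multiply by conjugate: (-20.0000 - 6.5000i)(6.4000 - 6.6000i) / (6.4^2 + 6.6^2)
Numerator real = -20*6.4 - (6.5)*6.6 = -170.9
Numerator imag = -6.5*6.4 - (-20)*6.6 = 90.4
Denominator = 84.52
Re(z) = -170.9/84.52 = -2.0220
Im(z) = 90.4/84.52 = 1.0696

Re(z) = -2.0220, Im(z) = 1.0696


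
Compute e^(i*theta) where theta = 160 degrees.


cos(160°) = -0.9397
sin(160°) = 0.3420

e^(i*160°) = -0.9397 + 0.3420i


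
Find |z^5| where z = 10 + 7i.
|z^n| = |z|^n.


|z| = sqrt(100+49) = sqrt(149) = 12.2066
|z^5| = |z|^5 = (sqrt(149))^5 = 149^2 * sqrt(149) = 22201*sqrt(149)

|z^5| = 22201*sqrt(149) ≈ 270997.7412


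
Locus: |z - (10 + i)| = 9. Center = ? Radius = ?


|z - z0| = r is a circle with center z0 and radius r.
Center = (10, 1), radius = 9

Circle with center (10, 1) and radius 9


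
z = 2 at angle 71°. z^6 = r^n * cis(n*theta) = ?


r^6 = 2^6 = 64
n*theta = 6*71° = 426° = 66° (mod 360)
a = 64*cos(66°) = 26.0311
b = 64*sin(66°) = 58.4669

64 cis(66°) = 26.0311 + 58.4669i


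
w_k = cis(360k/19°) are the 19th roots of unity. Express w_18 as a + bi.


Angle = 360*18/19 = 341.0526°
a = cos(341.0526°) = 0.9458
b = sin(341.0526°) = -0.3247

0.9458 - 0.3247i


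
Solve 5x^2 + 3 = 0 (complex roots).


disc = 0^2 - 4*5*3 = 0 - 60 = -60
sqrt(|disc|) = sqrt(60) = 7.7460
Real part = 0/(2*5) = 0
Imag part = 7.7460/(2*5) = 0.7746

0 ± 0.7746i


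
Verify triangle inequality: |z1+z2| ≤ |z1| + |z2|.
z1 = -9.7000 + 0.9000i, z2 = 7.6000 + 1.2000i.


|z1| = sqrt((-9.7)^2 + 0.9^2) = sqrt(94.9) = 9.7417
|z2| = sqrt(7.6^2 + 1.2^2) = sqrt(59.2) = 7.6942
z1+z2 = -2.1000 + 2.1000i
|z1+z2| = sqrt(8.82) = 2.9698
|z1|+|z2| = 9.7417 + 7.6942 = 17.4359

|z1+z2| = 2.9698 ≤ |z1|+|z2| = 17.4359 (verified)


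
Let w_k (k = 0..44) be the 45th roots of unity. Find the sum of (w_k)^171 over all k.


The roots are w_k = w^k with w = e^(2*pi*i/45), and (w^k)^171 = (w^171)^k.
So S = 1 + u + u^2 + ... + u^(44) with u = w^171.
171 = 3*45 + 36, so 171 is not a multiple of 45: u = (w^45)^3 * w^36 = w^36 ≠ 1 (w is a primitive 45th root), while u^45 = (w^45)^171 = 1.
Geometric series: S = (1 - u^45)/(1 - u) = (1 - 1)/(1 - u) = 0

S = 0


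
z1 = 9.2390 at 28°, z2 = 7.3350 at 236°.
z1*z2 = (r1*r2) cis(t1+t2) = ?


r = 9.2390 * 7.3350 = 67.7681
theta = 28° + 236° = 264° = 264° (mod 360)

67.7681 cis(264°)


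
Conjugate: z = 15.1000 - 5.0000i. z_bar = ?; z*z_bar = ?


z_bar = 15.1000 + 5.0000i
z*z_bar = 15.1^2 + (-5)^2 = 228.01 + 25 = 253.01

z_bar = 15.1000 + 5.0000i, z*z_bar = 253.01


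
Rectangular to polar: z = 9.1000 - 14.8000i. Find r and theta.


r = sqrt(82.81+219.04) = sqrt(301.85) = 17.3738
theta = atan2(-14.8, 9.1) = -58.4141 degrees

r = 17.3738, theta = -58.4141 degrees


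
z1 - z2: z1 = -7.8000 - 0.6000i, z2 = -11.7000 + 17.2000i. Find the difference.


Real: -7.8 + 11.7 = 3.9
Imag: -0.6 - 17.2 = -17.8

3.9000 - 17.8000i


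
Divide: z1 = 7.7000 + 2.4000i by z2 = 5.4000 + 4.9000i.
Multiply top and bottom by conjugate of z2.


Conjugate of z2 = 5.4000 - 4.9000i
Numerator: (7.7000 + 2.4000i)(5.4000 - 4.9000i) = 53.3400 - 24.7700i
Denominator: 5.4^2 + 4.9^2 = 53.17
Result = (53.3400 - 24.7700i)/53.17

1.0032 - 0.4659i


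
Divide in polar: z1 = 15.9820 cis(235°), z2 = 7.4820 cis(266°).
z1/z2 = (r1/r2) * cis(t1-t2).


r = 15.9820 / 7.4820 = 2.1361
theta = 235° - 266° = -31° = 329° (mod 360)

2.1361 cis(329°)


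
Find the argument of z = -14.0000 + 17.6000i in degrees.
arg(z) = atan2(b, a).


Re = -14, Im = 17.6
arg = atan2(17.6, -14) = 128.5007 degrees

arg(z) = 128.5007 degrees


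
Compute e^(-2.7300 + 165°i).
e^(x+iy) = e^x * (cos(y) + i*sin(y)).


e^-2.7300 = 0.0652
cos(165°) = -0.9659
sin(165°) = 0.2588
Real = 0.0652*(-0.9659) = -0.0630
Imag = 0.0652*0.2588 = 0.0169

-0.0630 + 0.0169i


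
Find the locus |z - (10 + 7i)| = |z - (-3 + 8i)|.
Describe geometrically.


Equal distances means the locus is the perpendicular bisector of z1 and z2.
Midpoint = ((10+(-3))/2, (7+8)/2) = (3.5000, 7.5000)

Perpendicular bisector through (3.5000, 7.5000)


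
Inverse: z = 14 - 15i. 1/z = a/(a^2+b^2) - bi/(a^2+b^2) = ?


|z|^2 = 196+225 = 421
1/z = (14 + 15i)/421

1/z = 0.0333 + 0.0356i


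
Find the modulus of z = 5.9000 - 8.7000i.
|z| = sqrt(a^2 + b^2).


|z| = sqrt(5.9^2 + (-8.7)^2) = sqrt(34.81 + 75.69) = sqrt(110.5) = 10.5119

|z| = 10.5119


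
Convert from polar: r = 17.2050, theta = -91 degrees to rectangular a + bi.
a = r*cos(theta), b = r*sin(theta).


a = 17.2050*cos(-91°) = 17.2050*(-0.017452) = -0.3003
b = 17.2050*sin(-91°) = 17.2050*(-0.99985) = -17.2024

-0.3003 - 17.2024i


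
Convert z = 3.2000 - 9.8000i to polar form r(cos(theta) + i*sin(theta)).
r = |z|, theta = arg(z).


r = sqrt(10.24+96.04) = sqrt(106.28) = 10.3092
theta = atan2(-9.8, 3.2) = -71.9166 degrees

r = 10.3092, theta = -71.9166 degrees


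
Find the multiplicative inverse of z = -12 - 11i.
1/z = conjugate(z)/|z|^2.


|z|^2 = 144+121 = 265
1/z = (-12 + 11i)/265

1/z = -0.0453 + 0.0415i


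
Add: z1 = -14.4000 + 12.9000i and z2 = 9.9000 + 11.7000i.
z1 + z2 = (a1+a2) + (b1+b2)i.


Real: -14.4 + 9.9 = -4.5
Imag: 12.9 + 11.7 = 24.6

-4.5000 + 24.6000i


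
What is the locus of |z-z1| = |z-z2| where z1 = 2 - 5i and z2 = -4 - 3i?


Equal distances means the locus is the perpendicular bisector of z1 and z2.
Midpoint = ((2+(-4))/2, (-5+(-3))/2) = (-1.0000, -4.0000)

Perpendicular bisector through (-1.0000, -4.0000)


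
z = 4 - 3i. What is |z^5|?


|z| = sqrt(16+9) = sqrt(25) = 5
|z^5| = |z|^5 = 5^5 = 3125

|z^5| = 3125


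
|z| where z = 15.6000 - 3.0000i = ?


|z| = sqrt(15.6^2 + (-3)^2) = sqrt(243.36 + 9) = sqrt(252.36) = 15.8858

|z| = 15.8858


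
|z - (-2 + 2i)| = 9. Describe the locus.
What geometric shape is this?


|z - z0| = r is a circle with center z0 and radius r.
Center = (-2, 2), radius = 9

Circle with center (-2, 2) and radius 9


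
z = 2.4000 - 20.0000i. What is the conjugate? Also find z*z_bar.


z_bar = 2.4000 + 20.0000i
z*z_bar = 2.4^2 + (-20)^2 = 5.76 + 400 = 405.76

z_bar = 2.4000 + 20.0000i, z*z_bar = 405.76


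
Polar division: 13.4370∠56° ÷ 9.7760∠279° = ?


r = 13.4370 / 9.7760 = 1.3745
theta = 56° - 279° = -223° = 137° (mod 360)

1.3745 cis(137°)


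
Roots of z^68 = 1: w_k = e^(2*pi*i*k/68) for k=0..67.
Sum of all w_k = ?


The sum of all 68th roots of unity is 0.
Geometric series: (1 - w^68)/(1 - w) = (1-1)/(1-w) = 0 since w^68 = 1, w ≠ 1.
Alternatively: coefficient of z^67 in z^68 - 1 is 0.

0


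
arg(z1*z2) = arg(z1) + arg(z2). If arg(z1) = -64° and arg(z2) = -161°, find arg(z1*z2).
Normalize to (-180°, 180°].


arg(z1*z2) = -64° - 161° = -225°
Normalized to (-180°, 180°]: 135°

135°


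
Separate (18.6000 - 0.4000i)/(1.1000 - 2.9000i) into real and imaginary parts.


Multiply by conjugate: (18.6000 - 0.4000i)(1.1000 + 2.9000i) / (1.1^2 + (-2.9)^2)
Numerator real = 18.6*1.1 - (0.4)*(-2.9) = 21.62
Numerator imag = -0.4*1.1 - 18.6*(-2.9) = 53.5
Denominator = 9.62
Re(z) = 21.62/9.62 = 2.2474
Im(z) = 53.5/9.62 = 5.5613

Re(z) = 2.2474, Im(z) = 5.5613


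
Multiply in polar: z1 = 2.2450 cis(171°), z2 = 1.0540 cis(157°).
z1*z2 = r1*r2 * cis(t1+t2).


r = 2.2450 * 1.0540 = 2.3662
theta = 171° + 157° = 328° = 328° (mod 360)

2.3662 cis(328°)


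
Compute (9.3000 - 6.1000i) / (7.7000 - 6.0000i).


Conjugate of z2 = 7.7000 + 6.0000i
Numerator: (9.3000 - 6.1000i)(7.7000 + 6.0000i) = 108.2100 + 8.8300i
Denominator: 7.7^2 + (-6)^2 = 95.29
Result = (108.2100 + 8.8300i)/95.29

1.1356 + 0.0927i


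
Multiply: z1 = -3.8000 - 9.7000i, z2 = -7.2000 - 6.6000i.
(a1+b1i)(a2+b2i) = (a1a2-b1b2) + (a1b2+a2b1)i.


Real = -3.8*(-7.2) - (-9.7)*(-6.6) = 27.36 - 64.02 = -36.66
Imag = -3.8*(-6.6) - (7.2)*(-9.7) = 25.08 + 69.84 = 94.92

-36.6600 + 94.9200i


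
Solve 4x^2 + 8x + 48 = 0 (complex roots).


disc = 8^2 - 4*4*48 = 64 - 768 = -704
sqrt(|disc|) = sqrt(704) = 26.5330
Real part = -8/(2*4) = -1.0000
Imag part = 26.5330/(2*4) = 3.3166

-1.0000 ± 3.3166i


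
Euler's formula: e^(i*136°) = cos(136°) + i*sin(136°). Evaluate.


cos(136°) = -0.7193
sin(136°) = 0.6947

e^(i*136°) = -0.7193 + 0.6947i


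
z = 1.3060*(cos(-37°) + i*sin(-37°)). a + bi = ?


a = 1.3060*cos(-37°) = 1.3060*0.7986 = 1.0430
b = 1.3060*sin(-37°) = 1.3060*(-0.6018) = -0.7860

1.0430 - 0.7860i


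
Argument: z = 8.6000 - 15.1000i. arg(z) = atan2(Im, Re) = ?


Re = 8.6, Im = -15.1
arg = atan2(-15.1, 8.6) = -60.3369 degrees

arg(z) = -60.3369 degrees


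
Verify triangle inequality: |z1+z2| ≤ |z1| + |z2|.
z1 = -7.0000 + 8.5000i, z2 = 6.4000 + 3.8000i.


|z1| = sqrt((-7)^2 + 8.5^2) = sqrt(121.25) = 11.0114
|z2| = sqrt(6.4^2 + 3.8^2) = sqrt(55.4) = 7.4431
z1+z2 = -0.6000 + 12.3000i
|z1+z2| = sqrt(151.65) = 12.3146
|z1|+|z2| = 11.0114 + 7.4431 = 18.4545

|z1+z2| = 12.3146 ≤ |z1|+|z2| = 18.4545 (verified)


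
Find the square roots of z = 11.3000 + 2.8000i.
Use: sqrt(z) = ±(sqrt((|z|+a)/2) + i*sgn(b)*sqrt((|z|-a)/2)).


|z| = sqrt(127.69+7.84) = 11.6417
sqrt((|z|+a)/2) = sqrt((11.6417+11.3)/2) = sqrt(11.4709) = 3.3869
sqrt((|z|-a)/2) = sqrt((11.6417-11.3)/2) = sqrt(0.1709) = 0.4134

±(3.3869 + 0.4134i) i.e. 3.3869 + 0.4134i and -3.3869 - 0.4134i


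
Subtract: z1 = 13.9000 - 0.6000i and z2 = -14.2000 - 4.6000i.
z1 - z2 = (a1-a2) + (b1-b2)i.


Real: 13.9 + 14.2 = 28.1
Imag: -0.6 + 4.6 = 4

28.1000 + 4.0000i


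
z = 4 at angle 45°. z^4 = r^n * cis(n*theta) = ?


r^4 = 4^4 = 256
n*theta = 4*45° = 180° = 180° (mod 360)
a = 256*cos(180°) = -256.0000
b = 256*sin(180°) = 0

256 cis(180°) = -256.0000 + 0i


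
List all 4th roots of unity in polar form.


The 4th roots of unity are cis(360k/4°) for k=0..3
Angle step = 360/4 = 90°
Primitive root: cis(90°)
Primitive root = 0 + 1.0000i

4 roots at angles: 0°, 90°, 180°, 270°


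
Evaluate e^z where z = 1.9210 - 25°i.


e^1.9210 = 6.82778
cos(-25°) = 0.90631
sin(-25°) = -0.422618
Real = 6.82778*0.90631 = 6.1881
Imag = 6.82778*(-0.422618) = -2.8855

6.1881 - 2.8855i


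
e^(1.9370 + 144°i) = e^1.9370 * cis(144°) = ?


e^1.9370 = 6.9379
cos(144°) = -0.80902
sin(144°) = 0.58779
Real = 6.9379*(-0.80902) = -5.6129
Imag = 6.9379*0.58779 = 4.0780

-5.6129 + 4.0780i


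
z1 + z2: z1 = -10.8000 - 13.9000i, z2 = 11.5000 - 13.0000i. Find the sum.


Real: -10.8 + 11.5 = 0.7
Imag: -13.9 - 13 = -26.9

0.7000 - 26.9000i


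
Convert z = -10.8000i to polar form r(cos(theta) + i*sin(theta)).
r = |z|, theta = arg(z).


r = sqrt(0+116.64) = sqrt(116.64) = 10.8000
theta = atan2(-10.8, 0) = -90.0000 degrees

r = 10.8000, theta = -90.0000 degrees


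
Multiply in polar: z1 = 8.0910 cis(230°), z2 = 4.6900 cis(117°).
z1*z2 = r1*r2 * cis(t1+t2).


r = 8.0910 * 4.6900 = 37.9468
theta = 230° + 117° = 347° = 347° (mod 360)

37.9468 cis(347°)


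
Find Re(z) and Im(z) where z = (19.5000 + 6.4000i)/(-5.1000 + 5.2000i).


Multiply by conjugate: (19.5000 + 6.4000i)(-5.1000 - 5.2000i) / ((-5.1)^2 + 5.2^2)
Numerator real = 19.5*(-5.1) + 6.4*5.2 = -66.17
Numerator imag = 6.4*(-5.1) - 19.5*5.2 = -134.04
Denominator = 53.05
Re(z) = -66.17/53.05 = -1.2473
Im(z) = -134.04/53.05 = -2.5267

Re(z) = -1.2473, Im(z) = -2.5267


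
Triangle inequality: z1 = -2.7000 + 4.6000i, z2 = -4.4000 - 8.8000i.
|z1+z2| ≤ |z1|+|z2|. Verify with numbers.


|z1| = sqrt((-2.7)^2 + 4.6^2) = sqrt(28.45) = 5.3339
|z2| = sqrt((-4.4)^2 + (-8.8)^2) = sqrt(96.8) = 9.8387
z1+z2 = -7.1000 - 4.2000i
|z1+z2| = sqrt(68.05) = 8.2492
|z1|+|z2| = 5.3339 + 9.8387 = 15.1726

|z1+z2| = 8.2492 ≤ |z1|+|z2| = 15.1726 (verified)


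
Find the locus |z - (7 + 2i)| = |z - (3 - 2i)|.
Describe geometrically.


Equal distances means the locus is the perpendicular bisector of z1 and z2.
Midpoint = ((7+3)/2, (2+(-2))/2) = (5.0000, 0)

Perpendicular bisector through (5.0000, 0)


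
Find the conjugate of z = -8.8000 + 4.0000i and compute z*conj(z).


z_bar = -8.8000 - 4.0000i
z*z_bar = (-8.8)^2 + 4^2 = 77.44 + 16 = 93.44

z_bar = -8.8000 - 4.0000i, z*z_bar = 93.44


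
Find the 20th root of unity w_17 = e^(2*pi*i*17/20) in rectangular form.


Angle = 360*17/20 = 306°
a = cos(306°) = 0.5878
b = sin(306°) = -0.8090

0.5878 - 0.8090i


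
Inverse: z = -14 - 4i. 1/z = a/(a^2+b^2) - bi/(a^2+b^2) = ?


|z|^2 = 196+16 = 212
1/z = (-14 + 4i)/212

1/z = -0.0660 + 0.0189i


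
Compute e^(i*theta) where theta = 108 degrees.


cos(108°) = -0.3090
sin(108°) = 0.9511

e^(i*108°) = -0.3090 + 0.9511i


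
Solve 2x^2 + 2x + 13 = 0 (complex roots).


disc = 2^2 - 4*2*13 = 4 - 104 = -100
sqrt(|disc|) = sqrt(100) = 10.0000
Real part = -2/(2*2) = -0.5000
Imag part = 10.0000/(2*2) = 2.5000

-0.5000 ± 2.5000i


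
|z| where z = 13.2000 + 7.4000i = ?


|z| = sqrt(13.2^2 + 7.4^2) = sqrt(174.24 + 54.76) = sqrt(229) = 15.1327

|z| = 15.1327


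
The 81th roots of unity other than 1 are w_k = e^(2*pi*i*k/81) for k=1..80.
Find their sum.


With w = e^(2*pi*i/81), all 81 of the 81th roots of unity w^0 = 1, w, ..., w^(80) sum to 0: 1 + w + ... + w^(80) = (1 - w^81)/(1 - w) = 0 since w^81 = 1, w ≠ 1.
Removing the root 1: w + w^2 + ... + w^(80) = 0 - 1 = -1

Sum = -1


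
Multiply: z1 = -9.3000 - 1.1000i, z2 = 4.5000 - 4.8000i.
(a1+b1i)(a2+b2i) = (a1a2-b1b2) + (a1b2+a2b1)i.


Real = -9.3*4.5 - (-1.1)*(-4.8) = -41.85 - 5.28 = -47.13
Imag = -9.3*(-4.8) + 4.5*(-1.1) = 44.64 - (4.95) = 39.69

-47.1300 + 39.6900i


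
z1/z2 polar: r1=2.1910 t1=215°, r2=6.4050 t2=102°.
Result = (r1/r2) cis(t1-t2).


r = 2.1910 / 6.4050 = 0.3421
theta = 215° - 102° = 113° = 113° (mod 360)

0.3421 cis(113°)


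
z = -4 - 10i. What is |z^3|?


|z| = sqrt(16+100) = sqrt(116) = 10.7703
|z^3| = |z|^3 = (sqrt(116))^3 = 116*sqrt(116)

|z^3| = 116*sqrt(116) ≈ 1249.3582


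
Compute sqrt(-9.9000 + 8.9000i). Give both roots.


|z| = sqrt(98.01+79.21) = 13.3124
sqrt((|z|+a)/2) = sqrt((13.3124+(-9.9))/2) = sqrt(1.7062) = 1.3062
sqrt((|z|-a)/2) = sqrt((13.3124-(-9.9))/2) = sqrt(11.6062) = 3.4068

±(1.3062 + 3.4068i) i.e. 1.3062 + 3.4068i and -1.3062 - 3.4068i


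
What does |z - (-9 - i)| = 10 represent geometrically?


|z - z0| = r is a circle with center z0 and radius r.
Center = (-9, -1), radius = 10

Circle with center (-9, -1) and radius 10


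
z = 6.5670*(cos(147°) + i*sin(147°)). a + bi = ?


a = 6.5670*cos(147°) = 6.5670*(-0.83867) = -5.5075
b = 6.5670*sin(147°) = 6.5670*0.544639 = 3.5766

-5.5075 + 3.5766i


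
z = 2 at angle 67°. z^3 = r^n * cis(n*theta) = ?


r^3 = 2^3 = 8
n*theta = 3*67° = 201° = 201° (mod 360)
a = 8*cos(201°) = -7.4686
b = 8*sin(201°) = -2.8669

8 cis(201°) = -7.4686 - 2.8669i


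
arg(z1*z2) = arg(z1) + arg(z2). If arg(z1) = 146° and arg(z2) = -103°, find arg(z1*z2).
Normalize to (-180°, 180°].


arg(z1*z2) = 146° - 103° = 43°
Normalized to (-180°, 180°]: 43°

43°


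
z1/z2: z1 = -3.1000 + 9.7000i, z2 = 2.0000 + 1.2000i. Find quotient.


Conjugate of z2 = 2.0000 - 1.2000i
Numerator: (-3.1000 + 9.7000i)(2.0000 - 1.2000i) = 5.4400 + 23.1200i
Denominator: 2^2 + 1.2^2 = 5.44
Result = (5.4400 + 23.1200i)/5.44

1.0000 + 4.2500i


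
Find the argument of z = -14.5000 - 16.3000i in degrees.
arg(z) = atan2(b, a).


Re = -14.5, Im = -16.3
arg = atan2(-16.3, -14.5) = -131.6553 degrees

arg(z) = -131.6553 degrees


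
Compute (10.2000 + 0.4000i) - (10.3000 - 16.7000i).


Real: 10.2 - 10.3 = -0.1
Imag: 0.4 + 16.7 = 17.1

-0.1000 + 17.1000i


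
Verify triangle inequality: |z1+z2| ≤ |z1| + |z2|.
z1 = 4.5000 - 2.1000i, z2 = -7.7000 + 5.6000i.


|z1| = sqrt(4.5^2 + (-2.1)^2) = sqrt(24.66) = 4.9659
|z2| = sqrt((-7.7)^2 + 5.6^2) = sqrt(90.65) = 9.5210
z1+z2 = -3.2000 + 3.5000i
|z1+z2| = sqrt(22.49) = 4.7424
|z1|+|z2| = 4.9659 + 9.5210 = 14.4869

|z1+z2| = 4.7424 ≤ |z1|+|z2| = 14.4869 (verified)


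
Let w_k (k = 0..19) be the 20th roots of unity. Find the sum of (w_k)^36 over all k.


The roots are w_k = w^k with w = e^(2*pi*i/20), and (w^k)^36 = (w^36)^k.
So S = 1 + u + u^2 + ... + u^(19) with u = w^36.
36 = 1*20 + 16, so 36 is not a multiple of 20: u = (w^20)^1 * w^16 = w^16 ≠ 1 (w is a primitive 20th root), while u^20 = (w^20)^36 = 1.
Geometric series: S = (1 - u^20)/(1 - u) = (1 - 1)/(1 - u) = 0

S = 0


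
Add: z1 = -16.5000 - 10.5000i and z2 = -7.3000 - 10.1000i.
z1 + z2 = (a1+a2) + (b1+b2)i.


Real: -16.5 - 7.3 = -23.8
Imag: -10.5 - 10.1 = -20.6

-23.8000 - 20.6000i


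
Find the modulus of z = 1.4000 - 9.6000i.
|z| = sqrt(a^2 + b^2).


|z| = sqrt(1.4^2 + (-9.6)^2) = sqrt(1.96 + 92.16) = sqrt(94.12) = 9.7015

|z| = 9.7015


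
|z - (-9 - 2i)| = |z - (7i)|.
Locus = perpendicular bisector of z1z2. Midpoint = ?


Equal distances means the locus is the perpendicular bisector of z1 and z2.
Midpoint = ((-9+0)/2, (-2+7)/2) = (-4.5000, 2.5000)

Perpendicular bisector through (-4.5000, 2.5000)


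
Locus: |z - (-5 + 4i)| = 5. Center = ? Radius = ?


|z - z0| = r is a circle with center z0 and radius r.
Center = (-5, 4), radius = 5

Circle with center (-5, 4) and radius 5


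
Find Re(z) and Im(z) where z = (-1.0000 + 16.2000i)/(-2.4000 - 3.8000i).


Multiply by conjugate: (-1.0000 + 16.2000i)(-2.4000 + 3.8000i) / ((-2.4)^2 + (-3.8)^2)
Numerator real = -1*(-2.4) + 16.2*(-3.8) = -59.16
Numerator imag = 16.2*(-2.4) - (-1)*(-3.8) = -42.68
Denominator = 20.2
Re(z) = -59.16/20.2 = -2.9287
Im(z) = -42.68/20.2 = -2.1129

Re(z) = -2.9287, Im(z) = -2.1129


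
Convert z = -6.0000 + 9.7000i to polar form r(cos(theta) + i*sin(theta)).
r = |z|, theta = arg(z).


r = sqrt(36+94.09) = sqrt(130.09) = 11.4057
theta = atan2(9.7, -6) = 121.7391 degrees

r = 11.4057, theta = 121.7391 degrees


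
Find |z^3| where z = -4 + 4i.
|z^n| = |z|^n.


|z| = sqrt(16+16) = sqrt(32) = 5.6569
|z^3| = |z|^3 = (sqrt(32))^3 = 32*sqrt(32)

|z^3| = 32*sqrt(32) ≈ 181.0193


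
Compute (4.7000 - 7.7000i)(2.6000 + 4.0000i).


Real = 4.7*2.6 - (-7.7)*4 = 12.22 - (-30.8) = 43.02
Imag = 4.7*4 + 2.6*(-7.7) = 18.8 - (20.02) = -1.22

43.0200 - 1.2200i


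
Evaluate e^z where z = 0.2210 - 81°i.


e^0.2210 = 1.2473
cos(-81°) = 0.1564
sin(-81°) = -0.9877
Real = 1.2473*0.1564 = 0.1951
Imag = 1.2473*(-0.9877) = -1.2320

0.1951 - 1.2320i


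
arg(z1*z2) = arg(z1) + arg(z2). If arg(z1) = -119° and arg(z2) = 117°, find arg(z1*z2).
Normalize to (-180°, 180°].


arg(z1*z2) = -119° + 117° = -2°
Normalized to (-180°, 180°]: -2°

-2°


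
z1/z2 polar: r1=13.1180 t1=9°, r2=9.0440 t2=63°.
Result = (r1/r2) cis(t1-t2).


r = 13.1180 / 9.0440 = 1.4505
theta = 9° - 63° = -54° = 306° (mod 360)

1.4505 cis(306°)


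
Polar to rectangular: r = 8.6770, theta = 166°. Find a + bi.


a = 8.6770*cos(166°) = 8.6770*(-0.9703) = -8.4193
b = 8.6770*sin(166°) = 8.6770*0.241922 = 2.0992

-8.4193 + 2.0992i


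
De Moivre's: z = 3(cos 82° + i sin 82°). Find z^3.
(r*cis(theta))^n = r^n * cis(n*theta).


r^3 = 3^3 = 27
n*theta = 3*82° = 246° = 246° (mod 360)
a = 27*cos(246°) = -10.9819
b = 27*sin(246°) = -24.6657

27 cis(246°) = -10.9819 - 24.6657i


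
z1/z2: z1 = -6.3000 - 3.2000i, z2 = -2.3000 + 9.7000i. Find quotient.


Conjugate of z2 = -2.3000 - 9.7000i
Numerator: (-6.3000 - 3.2000i)(-2.3000 - 9.7000i) = -16.5500 + 68.4700i
Denominator: (-2.3)^2 + 9.7^2 = 99.38
Result = (-16.5500 + 68.4700i)/99.38

-0.1665 + 0.6890i


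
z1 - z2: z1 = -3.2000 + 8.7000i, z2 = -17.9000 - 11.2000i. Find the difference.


Real: -3.2 + 17.9 = 14.7
Imag: 8.7 + 11.2 = 19.9

14.7000 + 19.9000i


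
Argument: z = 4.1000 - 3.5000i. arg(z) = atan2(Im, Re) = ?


Re = 4.1, Im = -3.5
arg = atan2(-3.5, 4.1) = -40.4860 degrees

arg(z) = -40.4860 degrees


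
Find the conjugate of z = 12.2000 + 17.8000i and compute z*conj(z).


z_bar = 12.2000 - 17.8000i
z*z_bar = 12.2^2 + 17.8^2 = 148.84 + 316.84 = 465.68

z_bar = 12.2000 - 17.8000i, z*z_bar = 465.68


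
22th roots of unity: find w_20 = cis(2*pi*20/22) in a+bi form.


Angle = 360*20/22 = 327.2727°
a = cos(327.2727°) = 0.8413
b = sin(327.2727°) = -0.5406

0.8413 - 0.5406i


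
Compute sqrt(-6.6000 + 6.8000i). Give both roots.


|z| = sqrt(43.56+46.24) = 9.4763
sqrt((|z|+a)/2) = sqrt((9.4763+(-6.6))/2) = sqrt(1.4381) = 1.1992
sqrt((|z|-a)/2) = sqrt((9.4763-(-6.6))/2) = sqrt(8.0381) = 2.8352

±(1.1992 + 2.8352i) i.e. 1.1992 + 2.8352i and -1.1992 - 2.8352i


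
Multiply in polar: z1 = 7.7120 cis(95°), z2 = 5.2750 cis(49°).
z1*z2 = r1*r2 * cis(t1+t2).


r = 7.7120 * 5.2750 = 40.6808
theta = 95° + 49° = 144° = 144° (mod 360)

40.6808 cis(144°)


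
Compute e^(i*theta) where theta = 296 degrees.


cos(296°) = 0.4384
sin(296°) = -0.8988

e^(i*296°) = 0.4384 - 0.8988i


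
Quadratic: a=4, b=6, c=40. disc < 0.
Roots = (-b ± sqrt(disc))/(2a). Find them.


disc = 6^2 - 4*4*40 = 36 - 640 = -604
sqrt(|disc|) = sqrt(604) = 24.5764
Real part = -6/(2*4) = -0.7500
Imag part = 24.5764/(2*4) = 3.0721

-0.7500 ± 3.0721i


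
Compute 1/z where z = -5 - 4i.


|z|^2 = 25+16 = 41
1/z = (-5 + 4i)/41

1/z = -0.1220 + 0.0976i


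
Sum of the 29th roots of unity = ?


The sum of all 29th roots of unity is 0.
Geometric series: (1 - w^29)/(1 - w) = (1-1)/(1-w) = 0 since w^29 = 1, w ≠ 1.
Alternatively: coefficient of z^28 in z^29 - 1 is 0.

0


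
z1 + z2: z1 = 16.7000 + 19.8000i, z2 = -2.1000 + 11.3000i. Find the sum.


Real: 16.7 - 2.1 = 14.6
Imag: 19.8 + 11.3 = 31.1

14.6000 + 31.1000i


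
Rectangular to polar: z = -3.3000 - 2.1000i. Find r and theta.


r = sqrt(10.89+4.41) = sqrt(15.3) = 3.9115
theta = atan2(-2.1, -3.3) = -147.5288 degrees

r = 3.9115, theta = -147.5288 degrees


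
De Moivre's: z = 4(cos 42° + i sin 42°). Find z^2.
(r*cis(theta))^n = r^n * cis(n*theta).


r^2 = 4^2 = 16
n*theta = 2*42° = 84° = 84° (mod 360)
a = 16*cos(84°) = 1.6725
b = 16*sin(84°) = 15.9124

16 cis(84°) = 1.6725 + 15.9124i


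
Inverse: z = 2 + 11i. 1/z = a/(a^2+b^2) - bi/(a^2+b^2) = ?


|z|^2 = 4+121 = 125
1/z = (2 - 11i)/125

1/z = 0.0160 - 0.0880i


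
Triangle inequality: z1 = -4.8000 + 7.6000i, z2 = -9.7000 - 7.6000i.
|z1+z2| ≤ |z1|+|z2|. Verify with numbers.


|z1| = sqrt((-4.8)^2 + 7.6^2) = sqrt(80.8) = 8.9889
|z2| = sqrt((-9.7)^2 + (-7.6)^2) = sqrt(151.85) = 12.3227
z1+z2 = -14.5000
|z1+z2| = sqrt(210.25) = 14.5000
|z1|+|z2| = 8.9889 + 12.3227 = 21.3116

|z1+z2| = 14.5000 ≤ |z1|+|z2| = 21.3116 (verified)


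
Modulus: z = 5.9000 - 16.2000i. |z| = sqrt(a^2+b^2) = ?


|z| = sqrt(5.9^2 + (-16.2)^2) = sqrt(34.81 + 262.44) = sqrt(297.25) = 17.2409

|z| = 17.2409


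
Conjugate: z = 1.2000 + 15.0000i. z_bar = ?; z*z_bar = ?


z_bar = 1.2000 - 15.0000i
z*z_bar = 1.2^2 + 15^2 = 1.44 + 225 = 226.44

z_bar = 1.2000 - 15.0000i, z*z_bar = 226.44


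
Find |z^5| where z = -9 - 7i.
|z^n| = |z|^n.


|z| = sqrt(81+49) = sqrt(130) = 11.4018
|z^5| = |z|^5 = (sqrt(130))^5 = 130^2 * sqrt(130) = 16900*sqrt(130)

|z^5| = 16900*sqrt(130) ≈ 192689.6468


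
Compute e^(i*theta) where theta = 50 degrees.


cos(50°) = 0.6428
sin(50°) = 0.7660

e^(i*50°) = 0.6428 + 0.7660i


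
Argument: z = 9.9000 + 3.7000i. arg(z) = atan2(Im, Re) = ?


Re = 9.9, Im = 3.7
arg = atan2(3.7, 9.9) = 20.4926 degrees

arg(z) = 20.4926 degrees


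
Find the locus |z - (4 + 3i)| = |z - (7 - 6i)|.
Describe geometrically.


Equal distances means the locus is the perpendicular bisector of z1 and z2.
Midpoint = ((4+7)/2, (3+(-6))/2) = (5.5000, -1.5000)

Perpendicular bisector through (5.5000, -1.5000)


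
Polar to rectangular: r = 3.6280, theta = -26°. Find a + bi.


a = 3.6280*cos(-26°) = 3.6280*0.8988 = 3.2608
b = 3.6280*sin(-26°) = 3.6280*(-0.43837) = -1.5904

3.2608 - 1.5904i


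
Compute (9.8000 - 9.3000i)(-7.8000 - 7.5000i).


Real = 9.8*(-7.8) - (-9.3)*(-7.5) = -76.44 - 69.75 = -146.19
Imag = 9.8*(-7.5) - (7.8)*(-9.3) = -73.5 + 72.54 = -0.96

-146.1900 - 0.9600i


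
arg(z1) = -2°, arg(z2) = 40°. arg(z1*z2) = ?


arg(z1*z2) = -2° + 40° = 38°
Normalized to (-180°, 180°]: 38°

38°


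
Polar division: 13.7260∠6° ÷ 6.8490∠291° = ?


r = 13.7260 / 6.8490 = 2.0041
theta = 6° - 291° = -285° = 75° (mod 360)

2.0041 cis(75°)


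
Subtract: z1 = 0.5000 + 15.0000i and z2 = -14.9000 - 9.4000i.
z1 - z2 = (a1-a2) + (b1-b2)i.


Real: 0.5 + 14.9 = 15.4
Imag: 15 + 9.4 = 24.4

15.4000 + 24.4000i


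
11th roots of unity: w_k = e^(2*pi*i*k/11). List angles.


The 11th roots of unity are cis(360k/11°) for k=0..10
Angle step = 360/11 = 32.7273°
Primitive root: cis(32.7273°)
Primitive root = 0.8413 + 0.5406i

11 roots at angles: 0°, 32.7273°, 65.4545°, 98.1818°, 130.9091°, 163.6364°, 196.3636°, 229.0909°, 261.8182°, 294.5455°, 327.2727°


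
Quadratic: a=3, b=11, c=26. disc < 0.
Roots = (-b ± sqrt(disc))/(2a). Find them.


disc = 11^2 - 4*3*26 = 121 - 312 = -191
sqrt(|disc|) = sqrt(191) = 13.8203
Real part = -11/(2*3) = -1.8333
Imag part = 13.8203/(2*3) = 2.3034

-1.8333 ± 2.3034i


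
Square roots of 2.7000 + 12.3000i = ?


|z| = sqrt(7.29+151.29) = 12.5929
sqrt((|z|+a)/2) = sqrt((12.5929+2.7)/2) = sqrt(7.6464) = 2.7652
sqrt((|z|-a)/2) = sqrt((12.5929-2.7)/2) = sqrt(4.9464) = 2.2241

±(2.7652 + 2.2241i) i.e. 2.7652 + 2.2241i and -2.7652 - 2.2241i


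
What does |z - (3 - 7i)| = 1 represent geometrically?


|z - z0| = r is a circle with center z0 and radius r.
Center = (3, -7), radius = 1

Circle with center (3, -7) and radius 1


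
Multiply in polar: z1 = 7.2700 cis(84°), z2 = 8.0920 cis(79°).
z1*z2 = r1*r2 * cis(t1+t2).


r = 7.2700 * 8.0920 = 58.8288
theta = 84° + 79° = 163° = 163° (mod 360)

58.8288 cis(163°)


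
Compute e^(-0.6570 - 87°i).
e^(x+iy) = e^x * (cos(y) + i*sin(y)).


e^-0.6570 = 0.5184
cos(-87°) = 0.0523
sin(-87°) = -0.9986
Real = 0.5184*0.0523 = 0.0271
Imag = 0.5184*(-0.9986) = -0.5177

0.0271 - 0.5177i


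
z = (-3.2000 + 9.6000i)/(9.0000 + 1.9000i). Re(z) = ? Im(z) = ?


Multiply by conjugate: (-3.2000 + 9.6000i)(9.0000 - 1.9000i) / (9^2 + 1.9^2)
Numerator real = -3.2*9 + 9.6*1.9 = -10.56
Numerator imag = 9.6*9 - (-3.2)*1.9 = 92.48
Denominator = 84.61
Re(z) = -10.56/84.61 = -0.1248
Im(z) = 92.48/84.61 = 1.0930

Re(z) = -0.1248, Im(z) = 1.0930


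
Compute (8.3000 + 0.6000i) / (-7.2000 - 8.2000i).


Conjugate of z2 = -7.2000 + 8.2000i
Numerator: (8.3000 + 0.6000i)(-7.2000 + 8.2000i) = -64.6800 + 63.7400i
Denominator: (-7.2)^2 + (-8.2)^2 = 119.08
Result = (-64.6800 + 63.7400i)/119.08

-0.5432 + 0.5353i


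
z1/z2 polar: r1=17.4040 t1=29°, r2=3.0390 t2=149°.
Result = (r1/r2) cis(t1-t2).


r = 17.4040 / 3.0390 = 5.7269
theta = 29° - 149° = -120° = 240° (mod 360)

5.7269 cis(240°)


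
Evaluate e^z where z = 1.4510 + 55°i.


e^1.4510 = 4.2674
cos(55°) = 0.57358
sin(55°) = 0.81915
Real = 4.2674*0.57358 = 2.4477
Imag = 4.2674*0.81915 = 3.4956

2.4477 + 3.4956i


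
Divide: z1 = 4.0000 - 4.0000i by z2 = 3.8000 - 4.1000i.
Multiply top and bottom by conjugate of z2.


Conjugate of z2 = 3.8000 + 4.1000i
Numerator: (4.0000 - 4.0000i)(3.8000 + 4.1000i) = 31.6000 + 1.2000i
Denominator: 3.8^2 + (-4.1)^2 = 31.25
Result = (31.6000 + 1.2000i)/31.25

1.0112 + 0.0384i


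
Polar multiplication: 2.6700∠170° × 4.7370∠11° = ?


r = 2.6700 * 4.7370 = 12.6478
theta = 170° + 11° = 181° = 181° (mod 360)

12.6478 cis(181°)


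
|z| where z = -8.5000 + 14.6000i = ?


|z| = sqrt((-8.5)^2 + 14.6^2) = sqrt(72.25 + 213.16) = sqrt(285.41) = 16.8941

|z| = 16.8941


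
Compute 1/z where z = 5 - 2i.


|z|^2 = 25+4 = 29
1/z = (5 + 2i)/29

1/z = 0.1724 + 0.0690i


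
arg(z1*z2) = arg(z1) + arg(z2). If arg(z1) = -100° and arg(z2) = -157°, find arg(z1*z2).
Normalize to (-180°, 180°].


arg(z1*z2) = -100° - 157° = -257°
Normalized to (-180°, 180°]: 103°

103°


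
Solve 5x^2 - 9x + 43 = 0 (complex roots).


disc = (-9)^2 - 4*5*43 = 81 - 860 = -779
sqrt(|disc|) = sqrt(779) = 27.9106
Real part = 9/(2*5) = 0.9000
Imag part = 27.9106/(2*5) = 2.7911

0.9000 ± 2.7911i


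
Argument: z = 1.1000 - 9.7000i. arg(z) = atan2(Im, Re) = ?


Re = 1.1, Im = -9.7
arg = atan2(-9.7, 1.1) = -83.5302 degrees

arg(z) = -83.5302 degrees


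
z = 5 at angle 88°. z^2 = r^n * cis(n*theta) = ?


r^2 = 5^2 = 25
n*theta = 2*88° = 176° = 176° (mod 360)
a = 25*cos(176°) = -24.9391
b = 25*sin(176°) = 1.7439

25 cis(176°) = -24.9391 + 1.7439i


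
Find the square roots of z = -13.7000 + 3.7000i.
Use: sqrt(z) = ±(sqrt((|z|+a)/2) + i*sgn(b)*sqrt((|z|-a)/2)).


|z| = sqrt(187.69+13.69) = 14.1908
sqrt((|z|+a)/2) = sqrt((14.1908+(-13.7))/2) = sqrt(0.2454) = 0.4954
sqrt((|z|-a)/2) = sqrt((14.1908-(-13.7))/2) = sqrt(13.9454) = 3.7344

±(0.4954 + 3.7344i) i.e. 0.4954 + 3.7344i and -0.4954 - 3.7344i


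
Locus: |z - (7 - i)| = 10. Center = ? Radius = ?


|z - z0| = r is a circle with center z0 and radius r.
Center = (7, -1), radius = 10

Circle with center (7, -1) and radius 10


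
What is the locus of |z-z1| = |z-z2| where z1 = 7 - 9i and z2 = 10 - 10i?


Equal distances means the locus is the perpendicular bisector of z1 and z2.
Midpoint = ((7+10)/2, (-9+(-10))/2) = (8.5000, -9.5000)

Perpendicular bisector through (8.5000, -9.5000)


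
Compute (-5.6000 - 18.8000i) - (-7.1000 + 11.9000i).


Real: -5.6 + 7.1 = 1.5
Imag: -18.8 - 11.9 = -30.7

1.5000 - 30.7000i


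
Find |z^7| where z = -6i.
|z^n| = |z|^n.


|z| = sqrt(0+36) = sqrt(36) = 6
|z^7| = |z|^7 = 6^7 = 279936

|z^7| = 279936


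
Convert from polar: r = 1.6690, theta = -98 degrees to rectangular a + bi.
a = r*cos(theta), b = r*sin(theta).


a = 1.6690*cos(-98°) = 1.6690*(-0.1392) = -0.2323
b = 1.6690*sin(-98°) = 1.6690*(-0.9903) = -1.6528

-0.2323 - 1.6528i


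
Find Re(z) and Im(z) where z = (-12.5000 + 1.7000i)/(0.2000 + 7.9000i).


Multiply by conjugate: (-12.5000 + 1.7000i)(0.2000 - 7.9000i) / (0.2^2 + 7.9^2)
Numerator real = -12.5*0.2 + 1.7*7.9 = 10.93
Numerator imag = 1.7*0.2 - (-12.5)*7.9 = 99.09
Denominator = 62.45
Re(z) = 10.93/62.45 = 0.1750
Im(z) = 99.09/62.45 = 1.5867

Re(z) = 0.1750, Im(z) = 1.5867


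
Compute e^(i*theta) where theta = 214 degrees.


cos(214°) = -0.8290
sin(214°) = -0.5592

e^(i*214°) = -0.8290 - 0.5592i


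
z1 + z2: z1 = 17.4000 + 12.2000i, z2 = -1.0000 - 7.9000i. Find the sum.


Real: 17.4 - 1 = 16.4
Imag: 12.2 - 7.9 = 4.3

16.4000 + 4.3000i


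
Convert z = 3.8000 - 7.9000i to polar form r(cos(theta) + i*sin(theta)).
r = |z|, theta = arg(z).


r = sqrt(14.44+62.41) = sqrt(76.85) = 8.7664
theta = atan2(-7.9, 3.8) = -64.3119 degrees

r = 8.7664, theta = -64.3119 degrees
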